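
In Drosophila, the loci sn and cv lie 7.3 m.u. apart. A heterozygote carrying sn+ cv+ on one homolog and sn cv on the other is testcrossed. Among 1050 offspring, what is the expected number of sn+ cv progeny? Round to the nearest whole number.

38

A map distance of 7.3 m.u. corresponds to a recombination frequency of 0.073.
The F1 is sn+ cv+ / sn cv, so sn+ cv is a recombinant gamete class with expected frequency r/2 = 0.073/2 = 0.0365.
Expected number = 0.0365 × 1050 = 38.32 ≈ 38.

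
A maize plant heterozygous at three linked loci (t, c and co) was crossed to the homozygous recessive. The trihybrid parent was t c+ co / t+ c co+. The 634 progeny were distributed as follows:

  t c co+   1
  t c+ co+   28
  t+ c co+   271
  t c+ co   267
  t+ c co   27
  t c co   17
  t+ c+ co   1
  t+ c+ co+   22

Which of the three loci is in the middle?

t

The two rarest classes, t+ c+ co and t c co+, are the double crossovers. Comparing them with the parentals, only the t allele has switched, so t is the middle locus and the order is co – t – c.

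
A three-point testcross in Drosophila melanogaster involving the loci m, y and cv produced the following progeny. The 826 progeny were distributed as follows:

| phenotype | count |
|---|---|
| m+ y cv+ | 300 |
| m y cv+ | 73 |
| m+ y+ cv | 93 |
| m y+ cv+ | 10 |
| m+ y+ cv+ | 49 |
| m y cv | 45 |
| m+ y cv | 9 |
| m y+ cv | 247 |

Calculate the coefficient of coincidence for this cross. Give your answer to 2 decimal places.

0.75

The two most frequent reciprocal classes, m y+ cv and m+ y cv+, are the parental types, so the F1 was m y+ cv / m+ y cv+.
The two rarest classes, m y+ cv+ and m+ y cv, are the double crossovers. Comparing them with the parentals, only the cv allele has switched, so cv is the middle locus and the order is m – cv – y.
m–cv: (166 + 19)/826 = 0.2240; cv–y: (94 + 19)/826 = 0.1368.
Expected DCO frequency = 0.2240 × 0.1368 ≈ 0.03064; observed = 19/826 ≈ 0.02300.
Coefficient of coincidence = 0.02300/0.03064 ≈ 0.75.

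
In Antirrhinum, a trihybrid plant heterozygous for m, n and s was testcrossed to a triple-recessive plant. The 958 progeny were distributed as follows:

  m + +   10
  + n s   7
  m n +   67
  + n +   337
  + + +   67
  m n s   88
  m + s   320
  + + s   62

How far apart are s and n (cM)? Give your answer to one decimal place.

18.0 cM

The two most frequent reciprocal classes, + n + and m + s, are the parental types, so the F1 was + n + / m + s.
The two rarest classes, + n s and m + +, are the double crossovers. Comparing them with the parentals, only the s allele has switched, so s is the middle locus and the order is n – s – m.
Crossovers in the n–s interval produce the single-crossover classes + + + and m n s (67 + 88 = 155) plus the double crossovers (17).
RF(n–s) = (155 + 17) / 958 = 172/958 = 0.1795 → 18.0 cM.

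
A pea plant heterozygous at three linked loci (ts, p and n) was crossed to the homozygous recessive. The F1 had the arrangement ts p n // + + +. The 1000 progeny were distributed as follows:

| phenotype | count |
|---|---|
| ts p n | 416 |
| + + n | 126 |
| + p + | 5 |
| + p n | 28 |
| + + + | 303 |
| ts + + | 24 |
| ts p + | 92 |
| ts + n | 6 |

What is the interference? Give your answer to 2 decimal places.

The two rarest classes, ts + n and + p +, are the double crossovers. Comparing them with the parentals, only the p allele has switched, so p is the middle locus and the order is n – p – ts.
n–p: (218 + 11)/1000 = 0.2290; p–ts: (52 + 11)/1000 = 0.0630.
Expected DCO frequency = 0.2290 × 0.0630 ≈ 0.01443; observed = 11/1000 ≈ 0.01100.
Coefficient of coincidence = 0.01100/0.01443 ≈ 0.76; interference = 1 − 0.76 = 0.24.

0.24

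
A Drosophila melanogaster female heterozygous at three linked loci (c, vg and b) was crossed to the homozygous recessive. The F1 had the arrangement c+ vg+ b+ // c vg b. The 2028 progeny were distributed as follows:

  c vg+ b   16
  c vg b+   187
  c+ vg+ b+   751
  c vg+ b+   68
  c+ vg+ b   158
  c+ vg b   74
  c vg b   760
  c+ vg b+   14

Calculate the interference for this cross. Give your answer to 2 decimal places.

0.06

The two rarest classes, c+ vg b+ and c vg+ b, are the double crossovers. Comparing them with the parentals, only the vg allele has switched, so vg is the middle locus and the order is b – vg – c.
b–vg: (345 + 30)/2028 = 0.1849; vg–c: (142 + 30)/2028 = 0.0848.
Expected DCO frequency = 0.1849 × 0.0848 ≈ 0.01568; observed = 30/2028 ≈ 0.01479.
Coefficient of coincidence = 0.01479/0.01568 ≈ 0.94; interference = 1 − 0.94 = 0.06.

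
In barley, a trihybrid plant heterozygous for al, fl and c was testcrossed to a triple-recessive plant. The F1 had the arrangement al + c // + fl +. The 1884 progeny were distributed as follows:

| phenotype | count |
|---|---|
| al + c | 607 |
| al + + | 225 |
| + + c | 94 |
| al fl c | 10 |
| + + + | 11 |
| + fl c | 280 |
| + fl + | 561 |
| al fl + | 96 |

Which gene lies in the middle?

fl

The two rarest classes, al fl c and + + +, are the double crossovers. Comparing them with the parentals, only the fl allele has switched, so fl is the middle locus and the order is c – fl – al.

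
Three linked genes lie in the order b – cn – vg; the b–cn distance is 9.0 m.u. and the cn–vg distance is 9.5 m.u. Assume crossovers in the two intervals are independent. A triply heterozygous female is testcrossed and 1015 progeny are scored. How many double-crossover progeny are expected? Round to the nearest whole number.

9

Map distances give recombination frequencies of 0.090 and 0.095 for the two intervals.
With no interference, expected double-crossover frequency = 0.090 × 0.095 = 0.00855.
Expected number = 0.00855 × 1015 = 8.68 ≈ 9.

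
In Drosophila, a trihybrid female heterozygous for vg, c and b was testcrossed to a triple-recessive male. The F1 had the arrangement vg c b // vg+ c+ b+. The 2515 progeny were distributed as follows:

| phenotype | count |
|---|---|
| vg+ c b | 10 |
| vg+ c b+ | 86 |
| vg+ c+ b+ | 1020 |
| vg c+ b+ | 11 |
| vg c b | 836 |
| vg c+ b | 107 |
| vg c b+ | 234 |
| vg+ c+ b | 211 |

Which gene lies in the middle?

vg

The two rarest classes, vg+ c b and vg c+ b+, are the double crossovers. Comparing them with the parentals, only the vg allele has switched, so vg is the middle locus and the order is b – vg – c.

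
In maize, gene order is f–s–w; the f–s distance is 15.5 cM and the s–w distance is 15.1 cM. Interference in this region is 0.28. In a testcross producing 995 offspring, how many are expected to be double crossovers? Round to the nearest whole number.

Map distances give recombination frequencies of 0.155 and 0.151 for the two intervals.
With interference 0.28 (so coincidence = 0.72), expected double-crossover frequency = 0.155 × 0.151 × 0.72 = 0.01685.
Expected number = 0.01685 × 995 = 16.77 ≈ 17.

17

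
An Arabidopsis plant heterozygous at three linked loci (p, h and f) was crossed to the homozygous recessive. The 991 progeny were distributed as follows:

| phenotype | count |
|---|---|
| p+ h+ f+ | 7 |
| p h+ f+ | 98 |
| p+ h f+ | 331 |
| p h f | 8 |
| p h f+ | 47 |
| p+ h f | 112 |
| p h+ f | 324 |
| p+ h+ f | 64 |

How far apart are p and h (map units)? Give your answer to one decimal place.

12.7 map units

The two most frequent reciprocal classes, p+ h f+ and p h+ f, are the parental types, so the F1 was p+ h f+ / p h+ f.
The two rarest classes, p+ h+ f+ and p h f, are the double crossovers. Comparing them with the parentals, only the h allele has switched, so h is the middle locus and the order is f – h – p.
Crossovers in the h–p interval produce the single-crossover classes p h f+ and p+ h+ f (47 + 64 = 111) plus the double crossovers (15).
RF(h–p) = (111 + 15) / 991 = 126/991 = 0.1271 → 12.7 map units.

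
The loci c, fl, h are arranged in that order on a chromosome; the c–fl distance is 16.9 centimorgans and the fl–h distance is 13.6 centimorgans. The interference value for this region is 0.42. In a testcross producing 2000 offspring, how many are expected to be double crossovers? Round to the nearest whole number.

27

Map distances give recombination frequencies of 0.169 and 0.136 for the two intervals.
With interference 0.42 (so coincidence = 0.58), expected double-crossover frequency = 0.169 × 0.136 × 0.58 = 0.01333.
Expected number = 0.01333 × 2000 = 26.66 ≈ 27.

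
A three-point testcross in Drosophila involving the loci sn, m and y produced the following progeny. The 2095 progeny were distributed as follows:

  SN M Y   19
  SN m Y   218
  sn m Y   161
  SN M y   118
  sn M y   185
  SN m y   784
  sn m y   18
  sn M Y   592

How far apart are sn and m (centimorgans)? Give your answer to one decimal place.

15.1 centimorgans

The two most frequent reciprocal classes, sn M Y and SN m y, are the parental types, so the F1 was sn M Y / SN m y.
The two rarest classes, SN M Y and sn m y, are the double crossovers. Comparing them with the parentals, only the sn allele has switched, so sn is the middle locus and the order is m – sn – y.
Crossovers in the m–sn interval produce the single-crossover classes sn m Y and SN M y (161 + 118 = 279) plus the double crossovers (37).
RF(m–sn) = (279 + 37) / 2095 = 316/2095 = 0.1508 → 15.1 centimorgans.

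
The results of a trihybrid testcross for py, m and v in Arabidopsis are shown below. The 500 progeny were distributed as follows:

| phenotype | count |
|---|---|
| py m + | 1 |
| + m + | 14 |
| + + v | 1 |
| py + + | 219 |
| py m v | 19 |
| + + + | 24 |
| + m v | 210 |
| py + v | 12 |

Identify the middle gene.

The two most frequent reciprocal classes, py + + and + m v, are the parental types, so the F1 was py + + / + m v.
The two rarest classes, py m + and + + v, are the double crossovers. Comparing them with the parentals, only the m allele has switched, so m is the middle locus and the order is py – m – v.

m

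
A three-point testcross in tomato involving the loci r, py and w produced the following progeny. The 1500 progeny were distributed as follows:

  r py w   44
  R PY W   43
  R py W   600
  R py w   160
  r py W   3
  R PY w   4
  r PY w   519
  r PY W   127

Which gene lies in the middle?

r

The two most frequent reciprocal classes, R py W and r PY w, are the parental types, so the F1 was R py W / r PY w.
The two rarest classes, r py W and R PY w, are the double crossovers. Comparing them with the parentals, only the r allele has switched, so r is the middle locus and the order is w – r – py.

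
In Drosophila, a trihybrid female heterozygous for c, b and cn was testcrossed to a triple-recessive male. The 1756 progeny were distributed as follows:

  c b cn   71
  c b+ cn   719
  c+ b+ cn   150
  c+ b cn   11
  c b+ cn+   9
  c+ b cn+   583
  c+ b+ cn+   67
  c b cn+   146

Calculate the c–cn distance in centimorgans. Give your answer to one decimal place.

18.0 centimorgans

The two most frequent reciprocal classes, c b+ cn and c+ b cn+, are the parental types, so the F1 was c b+ cn / c+ b cn+.
The two rarest classes, c b+ cn+ and c+ b cn, are the double crossovers. Comparing them with the parentals, only the cn allele has switched, so cn is the middle locus and the order is b – cn – c.
Crossovers in the cn–c interval produce the single-crossover classes c+ b+ cn and c b cn+ (150 + 146 = 296) plus the double crossovers (20).
RF(cn–c) = (296 + 20) / 1756 = 316/1756 = 0.1800 → 18.0 centimorgans.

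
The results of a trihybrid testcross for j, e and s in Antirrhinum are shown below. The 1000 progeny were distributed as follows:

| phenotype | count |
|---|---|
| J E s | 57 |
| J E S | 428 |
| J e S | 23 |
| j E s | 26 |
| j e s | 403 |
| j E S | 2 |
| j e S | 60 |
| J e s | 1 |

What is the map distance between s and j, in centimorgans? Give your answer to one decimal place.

The two most frequent reciprocal classes, j e s and J E S, are the parental types, so the F1 was j e s / J E S.
The two rarest classes, J e s and j E S, are the double crossovers. Comparing them with the parentals, only the j allele has switched, so j is the middle locus and the order is s – j – e.
Crossovers in the s–j interval produce the single-crossover classes j e S and J E s (60 + 57 = 117) plus the double crossovers (3).
RF(s–j) = (117 + 3) / 1000 = 120/1000 = 0.1200 → 12.0 centimorgans.

12.0 centimorgans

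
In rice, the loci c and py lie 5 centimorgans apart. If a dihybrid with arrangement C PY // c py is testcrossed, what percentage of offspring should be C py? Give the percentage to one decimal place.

2.5%

A map distance of 5 centimorgans corresponds to a recombination frequency of 0.050.
The F1 is C PY / c py, so C py is a recombinant gamete class with expected frequency r/2 = 0.050/2 = 0.0250.
That is 0.0250 = 2.5% of the progeny.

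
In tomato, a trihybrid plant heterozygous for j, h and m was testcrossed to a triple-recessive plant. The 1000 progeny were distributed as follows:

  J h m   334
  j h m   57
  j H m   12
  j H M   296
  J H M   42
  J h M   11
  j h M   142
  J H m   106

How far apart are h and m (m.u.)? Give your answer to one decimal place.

27.1 m.u.

The two most frequent reciprocal classes, j H M and J h m, are the parental types, so the F1 was j H M / J h m.
The two rarest classes, j H m and J h M, are the double crossovers. Comparing them with the parentals, only the m allele has switched, so m is the middle locus and the order is j – m – h.
Crossovers in the m–h interval produce the single-crossover classes j h M and J H m (142 + 106 = 248) plus the double crossovers (23).
RF(m–h) = (248 + 23) / 1000 = 271/1000 = 0.2710 → 27.1 m.u.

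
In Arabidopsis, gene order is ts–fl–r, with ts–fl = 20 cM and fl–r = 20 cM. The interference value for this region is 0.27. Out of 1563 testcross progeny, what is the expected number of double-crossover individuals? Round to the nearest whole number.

46

Map distances give recombination frequencies of 0.200 and 0.200 for the two intervals.
With interference 0.27 (so coincidence = 0.73), expected double-crossover frequency = 0.200 × 0.200 × 0.73 = 0.02920.
Expected number = 0.02920 × 1563 = 45.64 ≈ 46.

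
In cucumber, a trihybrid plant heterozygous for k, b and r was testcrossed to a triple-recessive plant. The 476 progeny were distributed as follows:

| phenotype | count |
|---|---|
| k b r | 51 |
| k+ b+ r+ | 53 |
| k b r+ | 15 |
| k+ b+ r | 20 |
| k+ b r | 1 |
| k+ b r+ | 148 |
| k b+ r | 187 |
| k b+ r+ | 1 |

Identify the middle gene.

The two most frequent reciprocal classes, k b+ r and k+ b r+, are the parental types, so the F1 was k b+ r / k+ b r+.
The two rarest classes, k b+ r+ and k+ b r, are the double crossovers. Comparing them with the parentals, only the r allele has switched, so r is the middle locus and the order is b – r – k.

r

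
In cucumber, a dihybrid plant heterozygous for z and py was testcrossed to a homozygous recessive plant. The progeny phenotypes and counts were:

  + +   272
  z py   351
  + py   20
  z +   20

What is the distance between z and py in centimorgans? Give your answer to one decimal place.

The two most frequent classes, + + (272) and z py (351), are the parental types, so the F1 was + + / z py.
The recombinant classes are + py and z +: 20 + 20 = 40.
Recombination frequency = 40/663 = 0.0603 ≈ 6.0%, i.e. 6.0 centimorgans.

6.0 centimorgans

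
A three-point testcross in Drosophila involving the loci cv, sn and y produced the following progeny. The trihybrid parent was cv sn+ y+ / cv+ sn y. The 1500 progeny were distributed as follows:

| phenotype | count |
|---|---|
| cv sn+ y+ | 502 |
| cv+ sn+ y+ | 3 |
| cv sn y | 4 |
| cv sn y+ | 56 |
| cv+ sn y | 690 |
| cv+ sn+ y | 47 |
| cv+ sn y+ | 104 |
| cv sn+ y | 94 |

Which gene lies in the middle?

The two rarest classes, cv+ sn+ y+ and cv sn y, are the double crossovers. Comparing them with the parentals, only the cv allele has switched, so cv is the middle locus and the order is sn – cv – y.

cv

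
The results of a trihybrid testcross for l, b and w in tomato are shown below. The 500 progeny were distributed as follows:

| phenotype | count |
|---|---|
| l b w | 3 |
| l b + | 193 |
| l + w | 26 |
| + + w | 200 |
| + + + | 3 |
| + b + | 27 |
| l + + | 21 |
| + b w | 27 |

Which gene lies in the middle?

w

The two most frequent reciprocal classes, + + w and l b +, are the parental types, so the F1 was + + w / l b +.
The two rarest classes, + + + and l b w, are the double crossovers. Comparing them with the parentals, only the w allele has switched, so w is the middle locus and the order is l – w – b.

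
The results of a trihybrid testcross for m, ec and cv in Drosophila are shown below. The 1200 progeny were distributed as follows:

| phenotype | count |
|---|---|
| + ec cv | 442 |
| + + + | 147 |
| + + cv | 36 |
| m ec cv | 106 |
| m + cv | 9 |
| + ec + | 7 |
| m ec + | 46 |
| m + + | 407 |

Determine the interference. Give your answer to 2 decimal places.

The two most frequent reciprocal classes, + ec cv and m + +, are the parental types, so the F1 was + ec cv / m + +.
The two rarest classes, + ec + and m + cv, are the double crossovers. Comparing them with the parentals, only the cv allele has switched, so cv is the middle locus and the order is m – cv – ec.
m–cv: (253 + 16)/1200 = 0.2242; cv–ec: (82 + 16)/1200 = 0.0817.
Expected DCO frequency = 0.2242 × 0.0817 ≈ 0.01832; observed = 16/1200 ≈ 0.01333.
Coefficient of coincidence = 0.01333/0.01832 ≈ 0.73; interference = 1 − 0.73 = 0.27.

0.27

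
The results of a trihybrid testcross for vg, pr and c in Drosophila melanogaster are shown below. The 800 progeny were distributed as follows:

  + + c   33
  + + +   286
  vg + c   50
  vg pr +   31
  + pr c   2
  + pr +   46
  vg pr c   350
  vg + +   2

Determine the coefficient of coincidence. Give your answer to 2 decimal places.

The two most frequent reciprocal classes, + + + and vg pr c, are the parental types, so the F1 was + + + / vg pr c.
The two rarest classes, vg + + and + pr c, are the double crossovers. Comparing them with the parentals, only the vg allele has switched, so vg is the middle locus and the order is c – vg – pr.
c–vg: (64 + 4)/800 = 0.0850; vg–pr: (96 + 4)/800 = 0.1250.
Expected DCO frequency = 0.0850 × 0.1250 ≈ 0.01063; observed = 4/800 ≈ 0.00500.
Coefficient of coincidence = 0.00500/0.01063 ≈ 0.47.

0.47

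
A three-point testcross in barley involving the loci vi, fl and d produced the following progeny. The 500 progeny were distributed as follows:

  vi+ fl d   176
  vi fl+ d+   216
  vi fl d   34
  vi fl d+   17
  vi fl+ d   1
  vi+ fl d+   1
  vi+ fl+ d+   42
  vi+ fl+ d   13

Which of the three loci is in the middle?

The two most frequent reciprocal classes, vi fl+ d+ and vi+ fl d, are the parental types, so the F1 was vi fl+ d+ / vi+ fl d.
The two rarest classes, vi fl+ d and vi+ fl d+, are the double crossovers. Comparing them with the parentals, only the d allele has switched, so d is the middle locus and the order is fl – d – vi.

d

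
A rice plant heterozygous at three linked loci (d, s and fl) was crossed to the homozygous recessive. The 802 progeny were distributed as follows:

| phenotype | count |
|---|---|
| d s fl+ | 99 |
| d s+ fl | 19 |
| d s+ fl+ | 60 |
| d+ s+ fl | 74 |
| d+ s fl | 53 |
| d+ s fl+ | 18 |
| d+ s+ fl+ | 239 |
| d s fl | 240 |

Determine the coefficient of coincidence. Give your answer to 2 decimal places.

The two most frequent reciprocal classes, d s fl and d+ s+ fl+, are the parental types, so the F1 was d s fl / d+ s+ fl+.
The two rarest classes, d s+ fl and d+ s fl+, are the double crossovers. Comparing them with the parentals, only the s allele has switched, so s is the middle locus and the order is d – s – fl.
d–s: (113 + 37)/802 = 0.1870; s–fl: (173 + 37)/802 = 0.2618.
Expected DCO frequency = 0.1870 × 0.2618 ≈ 0.04896; observed = 37/802 ≈ 0.04613.
Coefficient of coincidence = 0.04613/0.04896 ≈ 0.94.

0.94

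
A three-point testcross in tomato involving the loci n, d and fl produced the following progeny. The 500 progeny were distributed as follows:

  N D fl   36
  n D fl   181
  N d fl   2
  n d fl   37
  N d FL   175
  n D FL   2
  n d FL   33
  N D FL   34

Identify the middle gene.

fl

The two most frequent reciprocal classes, N d FL and n D fl, are the parental types, so the F1 was N d FL / n D fl.
The two rarest classes, N d fl and n D FL, are the double crossovers. Comparing them with the parentals, only the fl allele has switched, so fl is the middle locus and the order is d – fl – n.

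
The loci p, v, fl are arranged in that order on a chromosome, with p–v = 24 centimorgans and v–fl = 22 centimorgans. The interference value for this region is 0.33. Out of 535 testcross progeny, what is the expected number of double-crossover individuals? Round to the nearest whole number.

Map distances give recombination frequencies of 0.240 and 0.220 for the two intervals.
With interference 0.33 (so coincidence = 0.67), expected double-crossover frequency = 0.240 × 0.220 × 0.67 = 0.03538.
Expected number = 0.03538 × 535 = 18.93 ≈ 19.

19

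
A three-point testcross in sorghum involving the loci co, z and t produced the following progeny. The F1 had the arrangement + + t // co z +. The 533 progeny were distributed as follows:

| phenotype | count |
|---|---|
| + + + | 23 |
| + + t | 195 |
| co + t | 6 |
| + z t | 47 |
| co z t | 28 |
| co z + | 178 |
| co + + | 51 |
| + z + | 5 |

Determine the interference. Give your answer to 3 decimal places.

The two rarest classes, co + t and + z +, are the double crossovers. Comparing them with the parentals, only the co allele has switched, so co is the middle locus and the order is z – co – t.
z–co: (98 + 11)/533 = 0.2045; co–t: (51 + 11)/533 = 0.1163.
Expected DCO frequency = 0.2045 × 0.1163 ≈ 0.02378; observed = 11/533 ≈ 0.02064.
Coefficient of coincidence = 0.02064/0.02378 ≈ 0.868; interference = 1 − 0.868 = 0.132.

0.132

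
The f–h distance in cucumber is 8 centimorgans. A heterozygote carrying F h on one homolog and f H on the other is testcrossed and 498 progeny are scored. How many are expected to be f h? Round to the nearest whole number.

20

A map distance of 8 centimorgans corresponds to a recombination frequency of 0.080.
The F1 is F h / f H, so f h is a recombinant gamete class with expected frequency r/2 = 0.080/2 = 0.0400.
Expected number = 0.0400 × 498 = 19.92 ≈ 20.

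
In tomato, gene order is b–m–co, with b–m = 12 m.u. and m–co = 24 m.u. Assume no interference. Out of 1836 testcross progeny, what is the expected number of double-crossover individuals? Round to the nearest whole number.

Map distances give recombination frequencies of 0.120 and 0.240 for the two intervals.
With no interference, expected double-crossover frequency = 0.120 × 0.240 = 0.02880.
Expected number = 0.02880 × 1836 = 52.88 ≈ 53.

53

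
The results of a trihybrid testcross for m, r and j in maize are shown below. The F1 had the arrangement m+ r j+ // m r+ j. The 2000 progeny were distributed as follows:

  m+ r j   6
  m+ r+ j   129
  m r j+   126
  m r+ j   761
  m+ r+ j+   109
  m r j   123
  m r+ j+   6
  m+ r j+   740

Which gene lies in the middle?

The two rarest classes, m+ r j and m r+ j+, are the double crossovers. Comparing them with the parentals, only the j allele has switched, so j is the middle locus and the order is m – j – r.

j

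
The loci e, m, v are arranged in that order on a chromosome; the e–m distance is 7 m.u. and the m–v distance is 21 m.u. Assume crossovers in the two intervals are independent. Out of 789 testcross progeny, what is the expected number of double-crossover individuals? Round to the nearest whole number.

Map distances give recombination frequencies of 0.070 and 0.210 for the two intervals.
With no interference, expected double-crossover frequency = 0.070 × 0.210 = 0.01470.
Expected number = 0.01470 × 789 = 11.60 ≈ 12.

12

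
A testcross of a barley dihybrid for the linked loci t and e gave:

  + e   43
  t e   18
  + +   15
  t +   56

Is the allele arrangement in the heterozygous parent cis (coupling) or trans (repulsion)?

trans

The two most frequent classes are + e (43) and t + (56); these are the parental (non-recombinant) types.
So the F1 carried + e on one chromosome and t + on the other — the recessive alleles are on opposite chromosomes (trans / repulsion).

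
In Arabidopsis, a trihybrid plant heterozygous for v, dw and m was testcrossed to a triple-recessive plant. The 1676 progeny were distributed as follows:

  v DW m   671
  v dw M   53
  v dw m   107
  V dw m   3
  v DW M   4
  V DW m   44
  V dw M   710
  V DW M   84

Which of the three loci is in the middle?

The two most frequent reciprocal classes, V dw M and v DW m, are the parental types, so the F1 was V dw M / v DW m.
The two rarest classes, V dw m and v DW M, are the double crossovers. Comparing them with the parentals, only the m allele has switched, so m is the middle locus and the order is dw – m – v.

m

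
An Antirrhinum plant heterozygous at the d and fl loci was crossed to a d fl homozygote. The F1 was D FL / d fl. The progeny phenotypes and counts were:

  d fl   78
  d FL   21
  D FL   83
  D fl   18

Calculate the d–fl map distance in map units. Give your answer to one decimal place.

19.5 map units

The recombinant classes are D fl and d FL: 18 + 21 = 39.
Recombination frequency = 39/200 = 0.1950 ≈ 19.5%, i.e. 19.5 map units.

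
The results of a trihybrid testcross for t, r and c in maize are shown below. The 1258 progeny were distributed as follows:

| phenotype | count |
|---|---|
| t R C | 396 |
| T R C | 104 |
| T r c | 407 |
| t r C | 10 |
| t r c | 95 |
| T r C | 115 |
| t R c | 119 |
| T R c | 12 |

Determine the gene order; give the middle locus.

r

The two most frequent reciprocal classes, t R C and T r c, are the parental types, so the F1 was t R C / T r c.
The two rarest classes, t r C and T R c, are the double crossovers. Comparing them with the parentals, only the r allele has switched, so r is the middle locus and the order is t – r – c.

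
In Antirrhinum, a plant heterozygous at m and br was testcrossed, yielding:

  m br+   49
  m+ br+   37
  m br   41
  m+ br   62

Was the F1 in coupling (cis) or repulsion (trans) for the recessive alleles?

trans

The two most frequent classes are m+ br (62) and m br+ (49); these are the parental (non-recombinant) types.
So the F1 carried m+ br on one chromosome and m br+ on the other — the recessive alleles are on opposite chromosomes (trans / repulsion).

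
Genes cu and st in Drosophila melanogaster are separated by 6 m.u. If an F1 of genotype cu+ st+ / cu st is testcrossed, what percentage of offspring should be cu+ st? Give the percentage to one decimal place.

3.0%

A map distance of 6 m.u. corresponds to a recombination frequency of 0.060.
The F1 is cu+ st+ / cu st, so cu+ st is a recombinant gamete class with expected frequency r/2 = 0.060/2 = 0.0300.
That is 0.0300 = 3.0% of the progeny.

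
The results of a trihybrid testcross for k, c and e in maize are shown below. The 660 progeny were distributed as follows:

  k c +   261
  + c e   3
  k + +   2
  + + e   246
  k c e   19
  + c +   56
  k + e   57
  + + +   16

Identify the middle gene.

The two most frequent reciprocal classes, + + e and k c +, are the parental types, so the F1 was + + e / k c +.
The two rarest classes, + c e and k + +, are the double crossovers. Comparing them with the parentals, only the c allele has switched, so c is the middle locus and the order is k – c – e.

c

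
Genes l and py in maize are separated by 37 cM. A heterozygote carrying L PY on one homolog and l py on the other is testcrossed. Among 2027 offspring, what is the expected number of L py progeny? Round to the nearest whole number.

A map distance of 37 cM corresponds to a recombination frequency of 0.370.
The F1 is L PY / l py, so L py is a recombinant gamete class with expected frequency r/2 = 0.370/2 = 0.1850.
Expected number = 0.1850 × 2027 = 375.00 ≈ 375.

375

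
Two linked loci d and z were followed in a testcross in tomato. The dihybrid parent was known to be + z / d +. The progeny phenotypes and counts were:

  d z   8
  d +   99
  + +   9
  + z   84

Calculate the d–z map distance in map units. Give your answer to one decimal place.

The recombinant classes are + + and d z: 9 + 8 = 17.
Recombination frequency = 17/200 = 0.0850 ≈ 8.5%, i.e. 8.5 map units.

8.5 map units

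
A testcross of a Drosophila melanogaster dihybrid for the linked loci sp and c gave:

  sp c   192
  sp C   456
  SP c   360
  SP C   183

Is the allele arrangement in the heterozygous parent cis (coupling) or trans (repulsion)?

trans

The two most frequent classes are SP c (360) and sp C (456); these are the parental (non-recombinant) types.
So the F1 carried SP c on one chromosome and sp C on the other — the recessive alleles are on opposite chromosomes (trans / repulsion).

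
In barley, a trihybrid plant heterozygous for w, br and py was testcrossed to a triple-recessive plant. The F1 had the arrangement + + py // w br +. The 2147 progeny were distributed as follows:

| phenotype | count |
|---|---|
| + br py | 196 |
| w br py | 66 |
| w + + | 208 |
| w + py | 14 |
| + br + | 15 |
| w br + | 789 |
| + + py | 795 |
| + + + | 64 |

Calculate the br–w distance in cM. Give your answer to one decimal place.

The two rarest classes, w + py and + br +, are the double crossovers. Comparing them with the parentals, only the w allele has switched, so w is the middle locus and the order is br – w – py.
Crossovers in the br–w interval produce the single-crossover classes + br py and w + + (196 + 208 = 404) plus the double crossovers (29).
RF(br–w) = (404 + 29) / 2147 = 433/2147 = 0.2017 → 20.2 cM.

20.2 cM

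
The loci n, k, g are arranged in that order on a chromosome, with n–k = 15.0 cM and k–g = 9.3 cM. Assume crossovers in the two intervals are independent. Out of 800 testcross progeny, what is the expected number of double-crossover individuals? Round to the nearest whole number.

Map distances give recombination frequencies of 0.150 and 0.093 for the two intervals.
With no interference, expected double-crossover frequency = 0.150 × 0.093 = 0.01395.
Expected number = 0.01395 × 800 = 11.16 ≈ 11.

11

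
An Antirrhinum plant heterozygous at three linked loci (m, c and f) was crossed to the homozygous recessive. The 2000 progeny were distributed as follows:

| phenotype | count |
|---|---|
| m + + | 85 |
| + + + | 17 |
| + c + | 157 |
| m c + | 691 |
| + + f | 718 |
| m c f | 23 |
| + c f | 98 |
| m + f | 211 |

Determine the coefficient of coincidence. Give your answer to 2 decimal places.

The two most frequent reciprocal classes, m c + and + + f, are the parental types, so the F1 was m c + / + + f.
The two rarest classes, m c f and + + +, are the double crossovers. Comparing them with the parentals, only the f allele has switched, so f is the middle locus and the order is c – f – m.
c–f: (183 + 40)/2000 = 0.1115; f–m: (368 + 40)/2000 = 0.2040.
Expected DCO frequency = 0.1115 × 0.2040 ≈ 0.02275; observed = 40/2000 ≈ 0.02000.
Coefficient of coincidence = 0.02000/0.02275 ≈ 0.88.

0.88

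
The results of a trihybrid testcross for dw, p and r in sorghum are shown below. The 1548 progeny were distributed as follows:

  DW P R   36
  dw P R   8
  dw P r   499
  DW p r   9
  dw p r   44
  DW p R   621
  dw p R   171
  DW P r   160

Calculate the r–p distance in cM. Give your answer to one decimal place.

6.3 cM

The two most frequent reciprocal classes, DW p R and dw P r, are the parental types, so the F1 was DW p R / dw P r.
The two rarest classes, DW p r and dw P R, are the double crossovers. Comparing them with the parentals, only the r allele has switched, so r is the middle locus and the order is p – r – dw.
Crossovers in the p–r interval produce the single-crossover classes DW P R and dw p r (36 + 44 = 80) plus the double crossovers (17).
RF(p–r) = (80 + 17) / 1548 = 97/1548 = 0.0627 → 6.3 cM.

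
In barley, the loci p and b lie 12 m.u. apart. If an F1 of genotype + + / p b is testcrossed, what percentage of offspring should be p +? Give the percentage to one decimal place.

6.0%

A map distance of 12 m.u. corresponds to a recombination frequency of 0.120.
The F1 is + + / p b, so p + is a recombinant gamete class with expected frequency r/2 = 0.120/2 = 0.0600.
That is 0.0600 = 6.0% of the progeny.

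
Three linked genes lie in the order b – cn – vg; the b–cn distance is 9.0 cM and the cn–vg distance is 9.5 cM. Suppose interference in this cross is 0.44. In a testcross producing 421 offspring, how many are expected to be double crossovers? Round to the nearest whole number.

Map distances give recombination frequencies of 0.090 and 0.095 for the two intervals.
With interference 0.44 (so coincidence = 0.56), expected double-crossover frequency = 0.090 × 0.095 × 0.56 = 0.00479.
Expected number = 0.00479 × 421 = 2.02 ≈ 2.

2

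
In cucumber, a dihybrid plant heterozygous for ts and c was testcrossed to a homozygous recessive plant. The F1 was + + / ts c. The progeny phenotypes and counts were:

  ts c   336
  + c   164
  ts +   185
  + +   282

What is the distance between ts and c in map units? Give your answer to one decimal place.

36.1 map units

The recombinant classes are + c and ts +: 164 + 185 = 349.
Recombination frequency = 349/967 = 0.3609 ≈ 36.1%, i.e. 36.1 map units.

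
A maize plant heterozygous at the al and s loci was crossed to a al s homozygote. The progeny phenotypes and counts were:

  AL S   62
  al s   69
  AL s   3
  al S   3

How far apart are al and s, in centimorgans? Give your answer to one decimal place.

4.4 centimorgans

The two most frequent classes, AL S (62) and al s (69), are the parental types, so the F1 was AL S / al s.
The recombinant classes are AL s and al S: 3 + 3 = 6.
Recombination frequency = 6/137 = 0.0438 ≈ 4.4%, i.e. 4.4 centimorgans.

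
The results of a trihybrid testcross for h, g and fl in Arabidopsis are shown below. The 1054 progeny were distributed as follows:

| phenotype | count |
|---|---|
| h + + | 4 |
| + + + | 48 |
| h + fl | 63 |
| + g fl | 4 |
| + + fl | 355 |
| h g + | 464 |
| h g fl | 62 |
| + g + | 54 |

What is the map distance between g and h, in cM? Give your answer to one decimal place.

The two most frequent reciprocal classes, + + fl and h g +, are the parental types, so the F1 was + + fl / h g +.
The two rarest classes, + g fl and h + +, are the double crossovers. Comparing them with the parentals, only the g allele has switched, so g is the middle locus and the order is fl – g – h.
Crossovers in the g–h interval produce the single-crossover classes h + fl and + g + (63 + 54 = 117) plus the double crossovers (8).
RF(g–h) = (117 + 8) / 1054 = 125/1054 = 0.1186 → 11.9 cM.

11.9 cM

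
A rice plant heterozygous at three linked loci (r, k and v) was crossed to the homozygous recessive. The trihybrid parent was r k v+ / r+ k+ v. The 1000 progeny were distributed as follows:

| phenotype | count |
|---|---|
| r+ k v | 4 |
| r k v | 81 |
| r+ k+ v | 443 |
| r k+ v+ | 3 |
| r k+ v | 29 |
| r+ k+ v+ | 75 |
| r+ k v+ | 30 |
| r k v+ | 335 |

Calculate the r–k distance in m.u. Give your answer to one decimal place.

The two rarest classes, r k+ v+ and r+ k v, are the double crossovers. Comparing them with the parentals, only the k allele has switched, so k is the middle locus and the order is r – k – v.
Crossovers in the r–k interval produce the single-crossover classes r+ k v+ and r k+ v (30 + 29 = 59) plus the double crossovers (7).
RF(r–k) = (59 + 7) / 1000 = 66/1000 = 0.0660 → 6.6 m.u.

6.6 m.u.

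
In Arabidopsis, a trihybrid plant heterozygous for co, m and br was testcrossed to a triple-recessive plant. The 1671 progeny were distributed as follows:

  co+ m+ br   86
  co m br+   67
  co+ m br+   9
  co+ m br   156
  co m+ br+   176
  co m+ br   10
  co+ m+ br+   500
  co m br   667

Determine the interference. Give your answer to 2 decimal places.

0.47

The two most frequent reciprocal classes, co m br and co+ m+ br+, are the parental types, so the F1 was co m br / co+ m+ br+.
The two rarest classes, co m+ br and co+ m br+, are the double crossovers. Comparing them with the parentals, only the m allele has switched, so m is the middle locus and the order is br – m – co.
br–m: (153 + 19)/1671 = 0.1029; m–co: (332 + 19)/1671 = 0.2101.
Expected DCO frequency = 0.1029 × 0.2101 ≈ 0.02162; observed = 19/1671 ≈ 0.01137.
Coefficient of coincidence = 0.01137/0.02162 ≈ 0.53; interference = 1 − 0.53 = 0.47.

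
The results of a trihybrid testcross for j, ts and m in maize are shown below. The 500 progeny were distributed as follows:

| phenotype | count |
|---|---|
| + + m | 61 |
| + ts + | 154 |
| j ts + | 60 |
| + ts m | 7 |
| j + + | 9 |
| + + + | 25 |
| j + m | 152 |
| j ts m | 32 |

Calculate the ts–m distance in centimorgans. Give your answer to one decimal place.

The two most frequent reciprocal classes, j + m and + ts +, are the parental types, so the F1 was j + m / + ts +.
The two rarest classes, j + + and + ts m, are the double crossovers. Comparing them with the parentals, only the m allele has switched, so m is the middle locus and the order is ts – m – j.
Crossovers in the ts–m interval produce the single-crossover classes j ts m and + + + (32 + 25 = 57) plus the double crossovers (16).
RF(ts–m) = (57 + 16) / 500 = 73/500 = 0.1460 → 14.6 centimorgans.

14.6 centimorgans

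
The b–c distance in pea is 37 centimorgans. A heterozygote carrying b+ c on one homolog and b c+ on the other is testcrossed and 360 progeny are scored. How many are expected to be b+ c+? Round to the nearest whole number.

A map distance of 37 centimorgans corresponds to a recombination frequency of 0.370.
The F1 is b+ c / b c+, so b+ c+ is a recombinant gamete class with expected frequency r/2 = 0.370/2 = 0.1850.
Expected number = 0.1850 × 360 = 66.60 ≈ 67.

67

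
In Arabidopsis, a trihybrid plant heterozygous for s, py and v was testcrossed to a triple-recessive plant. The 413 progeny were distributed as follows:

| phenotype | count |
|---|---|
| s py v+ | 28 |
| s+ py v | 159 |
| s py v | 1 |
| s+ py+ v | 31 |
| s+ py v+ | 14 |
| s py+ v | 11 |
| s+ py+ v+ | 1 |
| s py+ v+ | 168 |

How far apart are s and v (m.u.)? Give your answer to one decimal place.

6.5 m.u.

The two most frequent reciprocal classes, s+ py v and s py+ v+, are the parental types, so the F1 was s+ py v / s py+ v+.
The two rarest classes, s py v and s+ py+ v+, are the double crossovers. Comparing them with the parentals, only the s allele has switched, so s is the middle locus and the order is v – s – py.
Crossovers in the v–s interval produce the single-crossover classes s+ py v+ and s py+ v (14 + 11 = 25) plus the double crossovers (2).
RF(v–s) = (25 + 2) / 413 = 27/413 = 0.0654 → 6.5 m.u.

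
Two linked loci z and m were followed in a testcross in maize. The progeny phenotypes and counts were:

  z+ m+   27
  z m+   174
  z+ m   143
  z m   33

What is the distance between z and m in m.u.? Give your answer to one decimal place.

The two most frequent classes, z+ m (143) and z m+ (174), are the parental types, so the F1 was z+ m / z m+.
The recombinant classes are z+ m+ and z m: 27 + 33 = 60.
Recombination frequency = 60/377 = 0.1592 ≈ 15.9%, i.e. 15.9 m.u.

15.9 m.u.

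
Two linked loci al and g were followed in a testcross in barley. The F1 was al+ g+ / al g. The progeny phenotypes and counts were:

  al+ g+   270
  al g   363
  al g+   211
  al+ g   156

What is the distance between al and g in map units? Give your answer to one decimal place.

36.7 map units

The recombinant classes are al+ g and al g+: 156 + 211 = 367.
Recombination frequency = 367/1000 = 0.3670 ≈ 36.7%, i.e. 36.7 map units.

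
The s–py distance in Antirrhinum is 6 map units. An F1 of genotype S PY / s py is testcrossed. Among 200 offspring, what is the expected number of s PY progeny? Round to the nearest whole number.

A map distance of 6 map units corresponds to a recombination frequency of 0.060.
The F1 is S PY / s py, so s PY is a recombinant gamete class with expected frequency r/2 = 0.060/2 = 0.0300.
Expected number = 0.0300 × 200 = 6.00 ≈ 6.

6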